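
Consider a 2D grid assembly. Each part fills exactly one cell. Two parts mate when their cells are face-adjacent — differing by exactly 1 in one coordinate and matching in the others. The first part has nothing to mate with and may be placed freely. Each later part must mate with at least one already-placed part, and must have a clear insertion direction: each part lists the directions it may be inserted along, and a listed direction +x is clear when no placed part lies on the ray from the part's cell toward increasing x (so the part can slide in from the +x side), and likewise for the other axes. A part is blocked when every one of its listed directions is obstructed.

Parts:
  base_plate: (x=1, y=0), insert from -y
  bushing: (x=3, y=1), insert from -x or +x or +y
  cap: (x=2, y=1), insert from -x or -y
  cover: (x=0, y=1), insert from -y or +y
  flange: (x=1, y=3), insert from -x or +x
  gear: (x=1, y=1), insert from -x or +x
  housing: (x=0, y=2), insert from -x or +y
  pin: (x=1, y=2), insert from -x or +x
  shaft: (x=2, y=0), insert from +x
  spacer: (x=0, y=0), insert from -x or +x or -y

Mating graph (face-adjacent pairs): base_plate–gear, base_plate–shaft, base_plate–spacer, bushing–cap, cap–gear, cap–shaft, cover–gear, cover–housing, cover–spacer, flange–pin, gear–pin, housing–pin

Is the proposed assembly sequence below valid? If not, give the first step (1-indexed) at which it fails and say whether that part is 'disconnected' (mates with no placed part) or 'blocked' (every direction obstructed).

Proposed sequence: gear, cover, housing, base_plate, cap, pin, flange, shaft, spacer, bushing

1. gear@(1, 1) [-x clear] — {gear}
2. cover@(0, 1) [-y clear] — {cover, gear}
3. housing@(0, 2) [-x clear] — {cover, gear, housing}
4. base_plate@(1, 0) [-y clear] — {base_plate, cover, gear, housing}
5. cap@(2, 1) [-y clear] — {base_plate, cap, cover, gear, housing}
6. pin@(1, 2) [+x clear] — {base_plate, cap, cover, gear, housing, pin}
7. flange@(1, 3) [-x clear] — {base_plate, cap, cover, flange, gear, housing, pin}
8. shaft@(2, 0) [+x clear] — {base_plate, cap, cover, flange, gear, housing, pin, shaft}
9. spacer@(0, 0) [-x clear] — {base_plate, cap, cover, flange, gear, housing, pin, shaft, spacer}
10. bushing@(3, 1) [+x clear] — {base_plate, bushing, cap, cover, flange, gear, housing, pin, shaft, spacer}

Valid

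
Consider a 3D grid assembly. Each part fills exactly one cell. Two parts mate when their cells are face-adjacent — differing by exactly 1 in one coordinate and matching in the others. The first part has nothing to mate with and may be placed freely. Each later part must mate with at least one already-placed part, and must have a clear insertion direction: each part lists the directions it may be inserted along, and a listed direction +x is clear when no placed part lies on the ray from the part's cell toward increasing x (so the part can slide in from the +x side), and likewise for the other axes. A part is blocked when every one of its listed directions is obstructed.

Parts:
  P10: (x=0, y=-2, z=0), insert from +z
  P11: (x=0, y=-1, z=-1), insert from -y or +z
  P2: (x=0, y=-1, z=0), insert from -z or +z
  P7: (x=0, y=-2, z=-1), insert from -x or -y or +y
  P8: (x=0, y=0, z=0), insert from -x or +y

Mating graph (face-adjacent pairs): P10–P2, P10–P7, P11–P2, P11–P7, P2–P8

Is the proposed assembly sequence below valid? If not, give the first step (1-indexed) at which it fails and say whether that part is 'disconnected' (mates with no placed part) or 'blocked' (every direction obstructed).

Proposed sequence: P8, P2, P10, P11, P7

1. P8@(0, 0, 0) [-x clear] — {P8}
2. P2@(0, -1, 0) [-z clear] — {P2, P8}
3. P10@(0, -2, 0) [+z clear] — {P10, P2, P8}
4. P11@(0, -1, -1) [-y clear] — {P10, P11, P2, P8}
5. P7@(0, -2, -1) [-x clear] — {P10, P11, P2, P7, P8}

Valid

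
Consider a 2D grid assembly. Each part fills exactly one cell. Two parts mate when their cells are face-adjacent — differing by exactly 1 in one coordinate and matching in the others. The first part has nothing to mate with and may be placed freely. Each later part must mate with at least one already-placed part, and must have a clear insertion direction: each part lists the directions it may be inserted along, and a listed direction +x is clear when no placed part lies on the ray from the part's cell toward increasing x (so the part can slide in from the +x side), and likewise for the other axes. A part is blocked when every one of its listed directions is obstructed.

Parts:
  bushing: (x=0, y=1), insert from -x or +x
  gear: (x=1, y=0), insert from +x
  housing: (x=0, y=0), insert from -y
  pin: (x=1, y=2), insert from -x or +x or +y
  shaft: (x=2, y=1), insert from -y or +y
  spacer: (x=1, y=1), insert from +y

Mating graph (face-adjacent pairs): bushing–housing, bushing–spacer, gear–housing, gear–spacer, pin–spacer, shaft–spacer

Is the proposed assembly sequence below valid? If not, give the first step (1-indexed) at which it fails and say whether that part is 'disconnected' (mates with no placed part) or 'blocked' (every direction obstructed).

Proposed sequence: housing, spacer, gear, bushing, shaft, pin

Invalid at step 2 (disconnected)

1. housing@(0, 0) [-y clear] — {housing}
2. spacer@(1, 1) — no placed neighbour ⇒ disconnected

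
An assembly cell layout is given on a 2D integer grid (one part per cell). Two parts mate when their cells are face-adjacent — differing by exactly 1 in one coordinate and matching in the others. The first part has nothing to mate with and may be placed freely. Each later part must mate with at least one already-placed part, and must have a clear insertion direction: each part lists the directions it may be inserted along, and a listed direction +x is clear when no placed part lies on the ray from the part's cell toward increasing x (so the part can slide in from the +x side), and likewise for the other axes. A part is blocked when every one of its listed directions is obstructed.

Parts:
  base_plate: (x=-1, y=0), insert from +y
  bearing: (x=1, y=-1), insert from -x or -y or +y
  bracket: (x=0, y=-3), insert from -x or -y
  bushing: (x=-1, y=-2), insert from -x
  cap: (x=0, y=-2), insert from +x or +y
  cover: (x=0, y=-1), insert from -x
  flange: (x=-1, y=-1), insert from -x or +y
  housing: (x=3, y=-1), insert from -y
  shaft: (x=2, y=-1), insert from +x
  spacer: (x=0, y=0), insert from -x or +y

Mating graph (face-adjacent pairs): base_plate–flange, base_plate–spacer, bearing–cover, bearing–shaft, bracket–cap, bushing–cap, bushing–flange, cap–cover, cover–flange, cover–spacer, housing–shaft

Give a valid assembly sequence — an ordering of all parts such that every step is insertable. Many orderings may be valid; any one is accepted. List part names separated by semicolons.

bearing; shaft; cover; flange; bushing; cap; bracket; spacer; housing; base_plate

1. bearing@(1, -1) [-x clear] — {bearing}
2. shaft@(2, -1) [+x clear] — {bearing, shaft}
3. cover@(0, -1) [-x clear] — {bearing, cover, shaft}
4. flange@(-1, -1) [-x clear] — {bearing, cover, flange, shaft}
5. bushing@(-1, -2) [-x clear] — {bearing, bushing, cover, flange, shaft}
6. cap@(0, -2) [+x clear] — {bearing, bushing, cap, cover, flange, shaft}
7. bracket@(0, -3) [-x clear] — {bearing, bracket, bushing, cap, cover, flange, shaft}
8. spacer@(0, 0) [-x clear] — {bearing, bracket, bushing, cap, cover, flange, shaft, spacer}
9. housing@(3, -1) [-y clear] — {bearing, bracket, bushing, cap, cover, flange, housing, shaft, spacer}
10. base_plate@(-1, 0) [+y clear] — {base_plate, bearing, bracket, bushing, cap, cover, flange, housing, shaft, spacer}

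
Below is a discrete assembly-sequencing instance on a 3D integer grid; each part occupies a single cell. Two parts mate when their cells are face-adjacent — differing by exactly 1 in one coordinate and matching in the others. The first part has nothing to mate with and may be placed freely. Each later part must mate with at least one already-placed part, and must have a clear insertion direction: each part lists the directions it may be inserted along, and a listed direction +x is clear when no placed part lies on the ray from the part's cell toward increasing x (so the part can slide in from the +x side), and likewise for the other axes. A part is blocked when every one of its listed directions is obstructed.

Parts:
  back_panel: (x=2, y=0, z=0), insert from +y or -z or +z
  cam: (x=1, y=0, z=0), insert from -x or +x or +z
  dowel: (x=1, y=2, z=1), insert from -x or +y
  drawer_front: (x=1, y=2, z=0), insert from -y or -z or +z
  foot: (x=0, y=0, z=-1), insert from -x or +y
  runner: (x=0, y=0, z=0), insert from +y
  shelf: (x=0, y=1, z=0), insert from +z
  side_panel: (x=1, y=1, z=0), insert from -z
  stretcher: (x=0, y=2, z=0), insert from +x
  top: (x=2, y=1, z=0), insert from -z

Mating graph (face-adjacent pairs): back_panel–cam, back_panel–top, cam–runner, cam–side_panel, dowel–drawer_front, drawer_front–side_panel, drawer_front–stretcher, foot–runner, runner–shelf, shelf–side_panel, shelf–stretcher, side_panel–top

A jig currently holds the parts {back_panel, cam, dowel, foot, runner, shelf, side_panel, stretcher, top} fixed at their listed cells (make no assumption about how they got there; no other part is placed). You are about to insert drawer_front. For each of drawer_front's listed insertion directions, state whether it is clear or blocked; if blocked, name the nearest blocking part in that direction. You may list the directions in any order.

+z: blocked by dowel; -y: blocked by side_panel; -z: clear

-y: nearest on ray is side_panel@(1, 1, 0) ⇒ blocked
-z: ray from drawer_front(1, 2, 0) has no placed part ⇒ clear
+z: nearest on ray is dowel@(1, 2, 1) ⇒ blocked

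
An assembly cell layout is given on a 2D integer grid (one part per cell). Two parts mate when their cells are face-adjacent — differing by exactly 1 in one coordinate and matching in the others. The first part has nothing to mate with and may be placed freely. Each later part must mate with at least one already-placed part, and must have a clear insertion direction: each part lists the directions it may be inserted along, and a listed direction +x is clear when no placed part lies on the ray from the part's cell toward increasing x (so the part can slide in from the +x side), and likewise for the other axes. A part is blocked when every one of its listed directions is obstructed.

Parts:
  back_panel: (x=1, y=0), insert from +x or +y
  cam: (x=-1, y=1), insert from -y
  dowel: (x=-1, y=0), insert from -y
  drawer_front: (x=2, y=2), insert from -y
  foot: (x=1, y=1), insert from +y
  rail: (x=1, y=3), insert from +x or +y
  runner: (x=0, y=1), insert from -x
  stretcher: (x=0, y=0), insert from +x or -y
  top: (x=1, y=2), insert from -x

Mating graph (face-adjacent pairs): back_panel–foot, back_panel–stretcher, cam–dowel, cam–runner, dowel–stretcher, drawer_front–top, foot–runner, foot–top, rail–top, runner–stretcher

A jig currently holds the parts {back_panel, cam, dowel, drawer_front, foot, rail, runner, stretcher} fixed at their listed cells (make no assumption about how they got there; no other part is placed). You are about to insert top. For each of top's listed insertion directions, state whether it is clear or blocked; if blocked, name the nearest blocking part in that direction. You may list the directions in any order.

-x: ray from top(1, 2) has no placed part ⇒ clear

-x: clear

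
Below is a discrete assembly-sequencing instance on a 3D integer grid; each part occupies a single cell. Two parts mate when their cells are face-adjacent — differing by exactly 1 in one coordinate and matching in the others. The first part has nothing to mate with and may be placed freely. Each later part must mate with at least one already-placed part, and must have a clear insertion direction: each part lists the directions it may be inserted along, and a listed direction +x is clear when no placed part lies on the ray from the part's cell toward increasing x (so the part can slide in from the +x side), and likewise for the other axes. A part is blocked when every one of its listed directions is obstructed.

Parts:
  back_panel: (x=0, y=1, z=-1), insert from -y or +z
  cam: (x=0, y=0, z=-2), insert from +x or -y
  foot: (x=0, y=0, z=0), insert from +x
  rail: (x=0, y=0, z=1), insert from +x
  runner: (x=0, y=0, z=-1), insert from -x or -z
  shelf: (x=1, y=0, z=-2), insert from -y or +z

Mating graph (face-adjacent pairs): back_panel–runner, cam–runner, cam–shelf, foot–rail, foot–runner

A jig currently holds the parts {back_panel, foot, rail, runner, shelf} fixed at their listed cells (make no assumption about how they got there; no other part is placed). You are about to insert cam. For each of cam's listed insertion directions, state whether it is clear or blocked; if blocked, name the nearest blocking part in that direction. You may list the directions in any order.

+x: blocked by shelf; -y: clear

+x: nearest on ray is shelf@(1, 0, -2) ⇒ blocked
-y: ray from cam(0, 0, -2) has no placed part ⇒ clear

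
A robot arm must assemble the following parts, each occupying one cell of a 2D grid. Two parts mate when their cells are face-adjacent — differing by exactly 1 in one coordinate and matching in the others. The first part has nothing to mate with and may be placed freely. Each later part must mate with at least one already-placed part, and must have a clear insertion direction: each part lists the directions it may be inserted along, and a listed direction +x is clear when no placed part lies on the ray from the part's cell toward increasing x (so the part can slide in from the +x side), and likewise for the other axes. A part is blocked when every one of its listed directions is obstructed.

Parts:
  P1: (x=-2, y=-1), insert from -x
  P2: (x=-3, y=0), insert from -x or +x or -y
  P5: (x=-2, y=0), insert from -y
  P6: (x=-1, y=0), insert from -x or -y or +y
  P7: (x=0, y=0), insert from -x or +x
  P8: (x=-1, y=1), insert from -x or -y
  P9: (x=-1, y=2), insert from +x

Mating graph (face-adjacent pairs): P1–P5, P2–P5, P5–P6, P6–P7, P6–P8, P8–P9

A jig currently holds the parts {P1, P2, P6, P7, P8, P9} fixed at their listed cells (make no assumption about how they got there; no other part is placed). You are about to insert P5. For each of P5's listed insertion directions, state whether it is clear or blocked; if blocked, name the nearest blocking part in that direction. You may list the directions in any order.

-y: blocked by P1

-y: nearest on ray is P1@(-2, -1) ⇒ blocked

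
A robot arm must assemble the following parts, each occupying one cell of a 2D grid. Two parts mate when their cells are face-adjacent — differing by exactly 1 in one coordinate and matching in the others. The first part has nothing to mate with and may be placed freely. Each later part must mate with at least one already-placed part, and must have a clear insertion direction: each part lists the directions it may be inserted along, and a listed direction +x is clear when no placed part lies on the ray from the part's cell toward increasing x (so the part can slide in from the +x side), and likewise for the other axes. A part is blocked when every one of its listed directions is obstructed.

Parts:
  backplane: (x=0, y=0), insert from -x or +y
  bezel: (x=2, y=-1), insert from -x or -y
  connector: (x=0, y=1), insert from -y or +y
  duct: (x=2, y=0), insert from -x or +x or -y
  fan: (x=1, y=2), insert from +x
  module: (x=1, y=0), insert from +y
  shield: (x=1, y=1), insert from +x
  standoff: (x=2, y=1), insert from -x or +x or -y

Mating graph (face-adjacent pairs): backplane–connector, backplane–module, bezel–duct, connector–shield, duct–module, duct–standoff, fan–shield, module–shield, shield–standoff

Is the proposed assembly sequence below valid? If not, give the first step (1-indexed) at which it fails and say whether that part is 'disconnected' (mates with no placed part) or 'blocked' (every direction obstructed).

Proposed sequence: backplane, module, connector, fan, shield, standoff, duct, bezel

1. backplane@(0, 0) [-x clear] — {backplane}
2. module@(1, 0) [+y clear] — {backplane, module}
3. connector@(0, 1) [+y clear] — {backplane, connector, module}
4. fan@(1, 2) — no placed neighbour ⇒ disconnected

Invalid at step 4 (disconnected)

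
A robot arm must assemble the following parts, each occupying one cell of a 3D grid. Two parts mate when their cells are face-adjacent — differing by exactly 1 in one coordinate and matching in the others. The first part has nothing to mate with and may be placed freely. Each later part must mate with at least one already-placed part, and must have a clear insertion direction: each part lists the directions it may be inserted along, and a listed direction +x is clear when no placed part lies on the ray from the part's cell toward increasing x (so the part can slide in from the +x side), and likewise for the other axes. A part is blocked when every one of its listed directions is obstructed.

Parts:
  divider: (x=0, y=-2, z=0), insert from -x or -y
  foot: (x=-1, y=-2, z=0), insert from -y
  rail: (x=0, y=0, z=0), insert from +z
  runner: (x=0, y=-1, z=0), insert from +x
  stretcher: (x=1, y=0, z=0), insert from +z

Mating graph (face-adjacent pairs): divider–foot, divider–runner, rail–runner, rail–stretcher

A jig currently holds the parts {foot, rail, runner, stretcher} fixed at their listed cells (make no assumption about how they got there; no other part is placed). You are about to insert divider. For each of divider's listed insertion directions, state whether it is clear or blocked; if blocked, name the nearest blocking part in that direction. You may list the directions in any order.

-x: nearest on ray is foot@(-1, -2, 0) ⇒ blocked
-y: ray from divider(0, -2, 0) has no placed part ⇒ clear

-x: blocked by foot; -y: clear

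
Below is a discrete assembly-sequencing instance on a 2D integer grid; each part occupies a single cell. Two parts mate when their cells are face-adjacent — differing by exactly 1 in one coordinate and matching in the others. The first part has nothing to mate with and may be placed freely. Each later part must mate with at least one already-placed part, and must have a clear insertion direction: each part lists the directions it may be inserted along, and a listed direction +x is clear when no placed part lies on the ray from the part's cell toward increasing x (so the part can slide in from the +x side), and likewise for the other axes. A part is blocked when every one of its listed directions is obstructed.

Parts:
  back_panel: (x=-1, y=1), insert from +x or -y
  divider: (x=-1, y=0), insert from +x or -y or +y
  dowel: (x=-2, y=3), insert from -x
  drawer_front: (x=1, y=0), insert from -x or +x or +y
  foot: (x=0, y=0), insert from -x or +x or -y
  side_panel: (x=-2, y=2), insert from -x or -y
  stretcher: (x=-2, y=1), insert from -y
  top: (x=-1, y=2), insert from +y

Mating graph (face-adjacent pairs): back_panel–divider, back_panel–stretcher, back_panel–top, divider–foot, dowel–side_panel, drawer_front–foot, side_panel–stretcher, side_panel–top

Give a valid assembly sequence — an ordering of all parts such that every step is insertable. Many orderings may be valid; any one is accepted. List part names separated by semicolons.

foot; divider; back_panel; top; stretcher; drawer_front; side_panel; dowel

1. foot@(0, 0) [-x clear] — {foot}
2. divider@(-1, 0) [-y clear] — {divider, foot}
3. back_panel@(-1, 1) [+x clear] — {back_panel, divider, foot}
4. top@(-1, 2) [+y clear] — {back_panel, divider, foot, top}
5. stretcher@(-2, 1) [-y clear] — {back_panel, divider, foot, stretcher, top}
6. drawer_front@(1, 0) [+x clear] — {back_panel, divider, drawer_front, foot, stretcher, top}
7. side_panel@(-2, 2) [-x clear] — {back_panel, divider, drawer_front, foot, side_panel, stretcher, top}
8. dowel@(-2, 3) [-x clear] — {back_panel, divider, dowel, drawer_front, foot, side_panel, stretcher, top}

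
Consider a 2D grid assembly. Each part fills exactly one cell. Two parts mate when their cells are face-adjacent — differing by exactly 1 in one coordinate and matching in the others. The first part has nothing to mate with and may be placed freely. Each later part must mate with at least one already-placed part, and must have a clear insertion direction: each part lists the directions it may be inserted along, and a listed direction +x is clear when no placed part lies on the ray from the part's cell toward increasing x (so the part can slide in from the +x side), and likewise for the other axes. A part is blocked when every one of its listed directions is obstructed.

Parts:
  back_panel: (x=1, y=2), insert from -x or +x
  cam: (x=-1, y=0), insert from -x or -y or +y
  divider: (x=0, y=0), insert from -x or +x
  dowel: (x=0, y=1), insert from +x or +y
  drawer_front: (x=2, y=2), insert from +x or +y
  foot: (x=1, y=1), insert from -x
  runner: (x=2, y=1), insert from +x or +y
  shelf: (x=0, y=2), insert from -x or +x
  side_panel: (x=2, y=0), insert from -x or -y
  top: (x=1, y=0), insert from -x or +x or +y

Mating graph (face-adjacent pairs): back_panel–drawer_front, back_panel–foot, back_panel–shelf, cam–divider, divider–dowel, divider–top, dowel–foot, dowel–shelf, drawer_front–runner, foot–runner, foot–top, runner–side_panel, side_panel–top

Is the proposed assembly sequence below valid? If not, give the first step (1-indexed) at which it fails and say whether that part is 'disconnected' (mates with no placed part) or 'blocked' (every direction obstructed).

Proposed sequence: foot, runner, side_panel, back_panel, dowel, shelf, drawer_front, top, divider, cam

1. foot@(1, 1) [-x clear] — {foot}
2. runner@(2, 1) [+x clear] — {foot, runner}
3. side_panel@(2, 0) [-x clear] — {foot, runner, side_panel}
4. back_panel@(1, 2) [-x clear] — {back_panel, foot, runner, side_panel}
5. dowel@(0, 1) [+y clear] — {back_panel, dowel, foot, runner, side_panel}
6. shelf@(0, 2) [-x clear] — {back_panel, dowel, foot, runner, shelf, side_panel}
7. drawer_front@(2, 2) [+x clear] — {back_panel, dowel, drawer_front, foot, runner, shelf, side_panel}
8. top@(1, 0) [-x clear] — {back_panel, dowel, drawer_front, foot, runner, shelf, side_panel, top}
9. divider@(0, 0) [-x clear] — {back_panel, divider, dowel, drawer_front, foot, runner, shelf, side_panel, top}
10. cam@(-1, 0) [-x clear] — {back_panel, cam, divider, dowel, drawer_front, foot, runner, shelf, side_panel, top}

Valid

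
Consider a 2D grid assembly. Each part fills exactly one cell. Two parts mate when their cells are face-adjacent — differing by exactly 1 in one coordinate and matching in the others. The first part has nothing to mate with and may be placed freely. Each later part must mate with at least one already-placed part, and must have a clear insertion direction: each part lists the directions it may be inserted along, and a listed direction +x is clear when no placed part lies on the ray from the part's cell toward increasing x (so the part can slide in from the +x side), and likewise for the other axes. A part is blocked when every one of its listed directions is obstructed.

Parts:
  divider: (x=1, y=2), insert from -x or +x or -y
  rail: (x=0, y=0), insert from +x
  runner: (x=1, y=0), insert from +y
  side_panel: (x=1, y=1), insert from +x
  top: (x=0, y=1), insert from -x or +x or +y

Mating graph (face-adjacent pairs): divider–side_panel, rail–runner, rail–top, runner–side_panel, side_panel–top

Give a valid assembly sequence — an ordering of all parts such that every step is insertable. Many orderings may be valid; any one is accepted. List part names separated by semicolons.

1. top@(0, 1) [-x clear] — {top}
2. rail@(0, 0) [+x clear] — {rail, top}
3. runner@(1, 0) [+y clear] — {rail, runner, top}
4. side_panel@(1, 1) [+x clear] — {rail, runner, side_panel, top}
5. divider@(1, 2) [-x clear] — {divider, rail, runner, side_panel, top}

top; rail; runner; side_panel; divider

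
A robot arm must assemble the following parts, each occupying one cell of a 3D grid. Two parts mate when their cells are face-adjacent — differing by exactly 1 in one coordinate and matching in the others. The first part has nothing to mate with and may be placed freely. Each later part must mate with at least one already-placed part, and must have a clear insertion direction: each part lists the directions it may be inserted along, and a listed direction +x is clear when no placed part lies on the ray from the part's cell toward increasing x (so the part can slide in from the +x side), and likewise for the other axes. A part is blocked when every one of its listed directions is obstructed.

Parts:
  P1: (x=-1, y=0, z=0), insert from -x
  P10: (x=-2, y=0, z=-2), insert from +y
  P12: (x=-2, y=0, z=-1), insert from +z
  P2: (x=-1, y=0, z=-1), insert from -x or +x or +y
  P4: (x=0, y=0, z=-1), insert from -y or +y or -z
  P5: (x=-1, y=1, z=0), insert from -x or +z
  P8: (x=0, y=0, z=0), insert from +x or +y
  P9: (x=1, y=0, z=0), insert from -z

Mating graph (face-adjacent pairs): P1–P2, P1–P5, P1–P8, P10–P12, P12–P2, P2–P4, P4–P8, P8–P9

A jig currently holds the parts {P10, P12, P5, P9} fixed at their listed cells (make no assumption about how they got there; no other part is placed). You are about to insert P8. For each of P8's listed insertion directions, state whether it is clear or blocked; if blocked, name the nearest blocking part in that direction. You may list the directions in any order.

+x: nearest on ray is P9@(1, 0, 0) ⇒ blocked
+y: ray from P8(0, 0, 0) has no placed part ⇒ clear

+x: blocked by P9; +y: clear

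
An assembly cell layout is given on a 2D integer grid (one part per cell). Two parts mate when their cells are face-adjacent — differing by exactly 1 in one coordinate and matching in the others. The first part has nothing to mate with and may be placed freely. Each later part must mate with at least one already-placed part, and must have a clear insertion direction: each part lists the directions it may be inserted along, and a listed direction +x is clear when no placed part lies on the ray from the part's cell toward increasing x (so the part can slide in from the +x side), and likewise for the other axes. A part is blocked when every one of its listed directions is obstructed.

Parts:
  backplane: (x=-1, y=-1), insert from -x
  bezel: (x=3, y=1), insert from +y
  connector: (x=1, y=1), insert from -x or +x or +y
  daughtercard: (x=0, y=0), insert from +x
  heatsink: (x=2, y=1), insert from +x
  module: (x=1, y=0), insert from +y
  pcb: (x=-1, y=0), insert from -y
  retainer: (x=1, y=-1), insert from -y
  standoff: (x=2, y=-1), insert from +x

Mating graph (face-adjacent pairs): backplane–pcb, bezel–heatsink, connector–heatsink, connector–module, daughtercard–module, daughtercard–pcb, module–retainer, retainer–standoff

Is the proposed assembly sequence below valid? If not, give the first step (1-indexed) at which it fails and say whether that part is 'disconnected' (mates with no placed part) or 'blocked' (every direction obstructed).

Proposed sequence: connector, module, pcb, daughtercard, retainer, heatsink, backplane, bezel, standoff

1. connector@(1, 1) [-x clear] — {connector}
2. module@(1, 0) — +y all obstructed ⇒ blocked

Invalid at step 2 (blocked)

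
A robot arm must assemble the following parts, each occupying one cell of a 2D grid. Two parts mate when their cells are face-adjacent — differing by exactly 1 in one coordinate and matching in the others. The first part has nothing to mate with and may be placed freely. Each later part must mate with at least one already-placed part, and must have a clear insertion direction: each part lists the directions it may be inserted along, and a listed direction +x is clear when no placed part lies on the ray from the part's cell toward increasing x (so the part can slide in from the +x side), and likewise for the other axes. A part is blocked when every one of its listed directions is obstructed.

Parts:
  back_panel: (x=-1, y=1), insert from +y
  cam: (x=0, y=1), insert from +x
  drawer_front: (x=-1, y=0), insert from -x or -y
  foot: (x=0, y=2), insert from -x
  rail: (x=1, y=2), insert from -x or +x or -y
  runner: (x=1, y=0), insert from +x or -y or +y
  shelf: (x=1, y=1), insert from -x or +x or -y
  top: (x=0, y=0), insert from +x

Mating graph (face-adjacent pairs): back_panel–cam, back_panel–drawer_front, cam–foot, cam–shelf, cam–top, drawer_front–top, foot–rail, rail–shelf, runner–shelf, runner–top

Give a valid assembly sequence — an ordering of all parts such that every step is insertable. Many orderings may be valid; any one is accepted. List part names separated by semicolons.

1. back_panel@(-1, 1) [+y clear] — {back_panel}
2. drawer_front@(-1, 0) [-x clear] — {back_panel, drawer_front}
3. top@(0, 0) [+x clear] — {back_panel, drawer_front, top}
4. cam@(0, 1) [+x clear] — {back_panel, cam, drawer_front, top}
5. foot@(0, 2) [-x clear] — {back_panel, cam, drawer_front, foot, top}
6. rail@(1, 2) [+x clear] — {back_panel, cam, drawer_front, foot, rail, top}
7. runner@(1, 0) [+x clear] — {back_panel, cam, drawer_front, foot, rail, runner, top}
8. shelf@(1, 1) [+x clear] — {back_panel, cam, drawer_front, foot, rail, runner, shelf, top}

back_panel; drawer_front; top; cam; foot; rail; runner; shelf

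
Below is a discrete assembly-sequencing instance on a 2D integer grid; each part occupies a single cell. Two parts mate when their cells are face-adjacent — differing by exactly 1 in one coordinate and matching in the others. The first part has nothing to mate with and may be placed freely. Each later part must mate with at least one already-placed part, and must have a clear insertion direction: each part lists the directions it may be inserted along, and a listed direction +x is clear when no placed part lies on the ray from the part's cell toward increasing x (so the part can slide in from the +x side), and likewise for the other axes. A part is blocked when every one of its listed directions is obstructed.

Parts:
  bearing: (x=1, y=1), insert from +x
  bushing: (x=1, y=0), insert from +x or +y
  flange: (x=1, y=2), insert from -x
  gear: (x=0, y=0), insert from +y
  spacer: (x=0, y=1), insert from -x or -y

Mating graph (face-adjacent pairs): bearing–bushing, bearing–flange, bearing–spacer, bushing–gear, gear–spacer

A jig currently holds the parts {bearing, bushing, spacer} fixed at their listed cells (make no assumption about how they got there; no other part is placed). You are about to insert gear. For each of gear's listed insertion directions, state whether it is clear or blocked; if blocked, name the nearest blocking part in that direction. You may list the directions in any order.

+y: nearest on ray is spacer@(0, 1) ⇒ blocked

+y: blocked by spacer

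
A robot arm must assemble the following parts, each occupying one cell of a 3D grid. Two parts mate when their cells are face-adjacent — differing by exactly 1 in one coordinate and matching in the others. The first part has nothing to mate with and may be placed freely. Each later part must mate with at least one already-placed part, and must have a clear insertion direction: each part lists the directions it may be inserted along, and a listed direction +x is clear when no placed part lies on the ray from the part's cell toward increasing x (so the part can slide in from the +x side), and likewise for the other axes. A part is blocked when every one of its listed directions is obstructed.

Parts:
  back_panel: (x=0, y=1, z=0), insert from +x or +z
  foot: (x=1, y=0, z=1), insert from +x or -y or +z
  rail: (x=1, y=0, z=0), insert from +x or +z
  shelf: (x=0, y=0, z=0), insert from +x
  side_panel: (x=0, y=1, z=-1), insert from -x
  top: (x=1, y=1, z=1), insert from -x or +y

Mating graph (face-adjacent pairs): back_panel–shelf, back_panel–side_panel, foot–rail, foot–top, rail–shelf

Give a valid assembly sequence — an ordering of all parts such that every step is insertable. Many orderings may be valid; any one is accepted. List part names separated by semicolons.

back_panel; shelf; side_panel; rail; foot; top

1. back_panel@(0, 1, 0) [+x clear] — {back_panel}
2. shelf@(0, 0, 0) [+x clear] — {back_panel, shelf}
3. side_panel@(0, 1, -1) [-x clear] — {back_panel, shelf, side_panel}
4. rail@(1, 0, 0) [+x clear] — {back_panel, rail, shelf, side_panel}
5. foot@(1, 0, 1) [+x clear] — {back_panel, foot, rail, shelf, side_panel}
6. top@(1, 1, 1) [-x clear] — {back_panel, foot, rail, shelf, side_panel, top}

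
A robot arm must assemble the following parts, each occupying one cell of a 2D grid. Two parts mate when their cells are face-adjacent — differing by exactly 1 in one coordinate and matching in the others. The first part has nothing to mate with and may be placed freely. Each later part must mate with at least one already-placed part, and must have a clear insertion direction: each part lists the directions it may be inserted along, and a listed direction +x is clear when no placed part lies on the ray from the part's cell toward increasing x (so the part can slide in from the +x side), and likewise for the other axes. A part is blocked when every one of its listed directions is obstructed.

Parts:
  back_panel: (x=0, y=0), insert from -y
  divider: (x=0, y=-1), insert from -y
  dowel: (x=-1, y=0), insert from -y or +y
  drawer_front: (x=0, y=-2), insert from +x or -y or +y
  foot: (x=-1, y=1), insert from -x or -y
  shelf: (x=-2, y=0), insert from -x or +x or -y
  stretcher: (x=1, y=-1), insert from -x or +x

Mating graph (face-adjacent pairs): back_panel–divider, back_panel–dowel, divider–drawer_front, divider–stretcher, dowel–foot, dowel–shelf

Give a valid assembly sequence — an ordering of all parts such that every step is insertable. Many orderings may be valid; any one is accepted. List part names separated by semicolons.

dowel; back_panel; divider; stretcher; drawer_front; foot; shelf

1. dowel@(-1, 0) [-y clear] — {dowel}
2. back_panel@(0, 0) [-y clear] — {back_panel, dowel}
3. divider@(0, -1) [-y clear] — {back_panel, divider, dowel}
4. stretcher@(1, -1) [+x clear] — {back_panel, divider, dowel, stretcher}
5. drawer_front@(0, -2) [+x clear] — {back_panel, divider, dowel, drawer_front, stretcher}
6. foot@(-1, 1) [-x clear] — {back_panel, divider, dowel, drawer_front, foot, stretcher}
7. shelf@(-2, 0) [-x clear] — {back_panel, divider, dowel, drawer_front, foot, shelf, stretcher}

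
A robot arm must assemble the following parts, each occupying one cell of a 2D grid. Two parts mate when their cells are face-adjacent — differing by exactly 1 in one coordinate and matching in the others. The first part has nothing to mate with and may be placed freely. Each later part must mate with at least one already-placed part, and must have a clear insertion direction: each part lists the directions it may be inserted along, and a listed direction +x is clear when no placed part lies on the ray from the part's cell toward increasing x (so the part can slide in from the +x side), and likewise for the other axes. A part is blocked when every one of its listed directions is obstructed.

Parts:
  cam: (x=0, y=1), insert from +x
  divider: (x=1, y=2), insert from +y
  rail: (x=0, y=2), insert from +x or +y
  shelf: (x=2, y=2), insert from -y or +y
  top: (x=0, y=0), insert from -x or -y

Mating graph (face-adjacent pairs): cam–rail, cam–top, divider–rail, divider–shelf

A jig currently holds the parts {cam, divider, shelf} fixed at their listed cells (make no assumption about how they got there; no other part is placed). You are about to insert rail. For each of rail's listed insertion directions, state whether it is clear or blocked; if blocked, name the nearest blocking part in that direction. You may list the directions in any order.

+x: nearest on ray is divider@(1, 2) ⇒ blocked
+y: ray from rail(0, 2) has no placed part ⇒ clear

+x: blocked by divider; +y: clear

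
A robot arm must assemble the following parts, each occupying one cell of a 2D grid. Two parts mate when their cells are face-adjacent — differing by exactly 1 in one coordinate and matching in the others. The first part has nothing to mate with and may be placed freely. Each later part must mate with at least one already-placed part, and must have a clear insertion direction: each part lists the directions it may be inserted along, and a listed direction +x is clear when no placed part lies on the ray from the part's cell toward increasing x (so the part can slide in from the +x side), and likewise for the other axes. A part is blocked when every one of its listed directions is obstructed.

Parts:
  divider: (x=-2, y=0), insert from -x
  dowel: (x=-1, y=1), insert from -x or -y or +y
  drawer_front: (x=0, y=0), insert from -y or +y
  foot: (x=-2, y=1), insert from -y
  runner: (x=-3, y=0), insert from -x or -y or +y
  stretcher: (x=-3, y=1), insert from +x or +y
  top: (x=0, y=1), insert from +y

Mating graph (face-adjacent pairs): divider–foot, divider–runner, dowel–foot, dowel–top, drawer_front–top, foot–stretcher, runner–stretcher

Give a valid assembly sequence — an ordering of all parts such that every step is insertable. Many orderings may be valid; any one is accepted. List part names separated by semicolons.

1. drawer_front@(0, 0) [-y clear] — {drawer_front}
2. top@(0, 1) [+y clear] — {drawer_front, top}
3. dowel@(-1, 1) [-x clear] — {dowel, drawer_front, top}
4. foot@(-2, 1) [-y clear] — {dowel, drawer_front, foot, top}
5. divider@(-2, 0) [-x clear] — {divider, dowel, drawer_front, foot, top}
6. runner@(-3, 0) [-x clear] — {divider, dowel, drawer_front, foot, runner, top}
7. stretcher@(-3, 1) [+y clear] — {divider, dowel, drawer_front, foot, runner, stretcher, top}

drawer_front; top; dowel; foot; divider; runner; stretcher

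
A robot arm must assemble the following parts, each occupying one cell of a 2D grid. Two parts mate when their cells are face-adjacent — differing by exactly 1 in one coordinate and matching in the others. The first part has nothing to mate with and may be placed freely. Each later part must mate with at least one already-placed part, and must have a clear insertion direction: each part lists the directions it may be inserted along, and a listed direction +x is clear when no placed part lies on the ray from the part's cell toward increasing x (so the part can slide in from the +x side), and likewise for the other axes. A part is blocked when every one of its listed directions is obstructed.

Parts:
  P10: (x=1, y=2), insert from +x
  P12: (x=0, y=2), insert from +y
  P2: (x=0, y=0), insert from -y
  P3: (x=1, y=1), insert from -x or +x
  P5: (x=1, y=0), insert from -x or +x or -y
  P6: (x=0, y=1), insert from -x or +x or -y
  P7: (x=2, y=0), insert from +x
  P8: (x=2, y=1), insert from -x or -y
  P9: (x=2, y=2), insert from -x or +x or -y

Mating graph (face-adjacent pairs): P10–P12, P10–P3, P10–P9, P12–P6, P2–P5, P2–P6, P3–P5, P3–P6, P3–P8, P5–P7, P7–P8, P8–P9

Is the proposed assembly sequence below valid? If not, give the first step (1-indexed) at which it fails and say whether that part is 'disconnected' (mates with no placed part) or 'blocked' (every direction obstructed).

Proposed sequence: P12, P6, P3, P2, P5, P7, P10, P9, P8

1. P12@(0, 2) [+y clear] — {P12}
2. P6@(0, 1) [-x clear] — {P12, P6}
3. P3@(1, 1) [+x clear] — {P12, P3, P6}
4. P2@(0, 0) [-y clear] — {P12, P2, P3, P6}
5. P5@(1, 0) [+x clear] — {P12, P2, P3, P5, P6}
6. P7@(2, 0) [+x clear] — {P12, P2, P3, P5, P6, P7}
7. P10@(1, 2) [+x clear] — {P10, P12, P2, P3, P5, P6, P7}
8. P9@(2, 2) [+x clear] — {P10, P12, P2, P3, P5, P6, P7, P9}
9. P8@(2, 1) — -x/-y all obstructed ⇒ blocked

Invalid at step 9 (blocked)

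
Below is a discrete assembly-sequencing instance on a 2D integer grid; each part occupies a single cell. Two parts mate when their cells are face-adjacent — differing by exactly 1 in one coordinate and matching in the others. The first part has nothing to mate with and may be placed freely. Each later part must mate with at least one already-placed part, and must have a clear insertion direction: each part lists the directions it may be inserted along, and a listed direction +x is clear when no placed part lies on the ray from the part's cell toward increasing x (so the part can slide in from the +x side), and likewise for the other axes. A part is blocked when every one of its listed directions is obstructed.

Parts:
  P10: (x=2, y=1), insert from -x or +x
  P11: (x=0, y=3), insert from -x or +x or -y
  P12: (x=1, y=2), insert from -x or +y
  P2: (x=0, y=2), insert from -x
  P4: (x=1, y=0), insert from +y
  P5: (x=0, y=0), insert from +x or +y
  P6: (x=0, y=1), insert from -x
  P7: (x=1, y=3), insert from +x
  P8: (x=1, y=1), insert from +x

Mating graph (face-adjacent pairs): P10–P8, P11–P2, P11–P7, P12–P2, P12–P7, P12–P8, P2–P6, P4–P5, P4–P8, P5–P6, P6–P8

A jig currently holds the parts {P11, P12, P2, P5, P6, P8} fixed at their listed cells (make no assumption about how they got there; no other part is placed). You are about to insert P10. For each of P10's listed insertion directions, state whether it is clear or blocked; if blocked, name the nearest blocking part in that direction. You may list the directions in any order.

-x: nearest on ray is P8@(1, 1) ⇒ blocked
+x: ray from P10(2, 1) has no placed part ⇒ clear

+x: clear; -x: blocked by P8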